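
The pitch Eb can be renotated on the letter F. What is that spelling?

Fbb

Plain F sits 2 semitones above Eb, so on the letter F the same pitch needs a double flat: Fbb.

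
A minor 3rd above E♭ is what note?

E up a major third is G#, so the target letter is G.
From Eb, a minor third is 3 semitones up: Gb.

Gb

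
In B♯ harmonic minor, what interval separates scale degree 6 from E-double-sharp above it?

augmented sixth

Scale degree 6 of B# harmonic minor is G#.
G# up to E##: letters G→E make it a sixth; 10 semitones makes it augmented.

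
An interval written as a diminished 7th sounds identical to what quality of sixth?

major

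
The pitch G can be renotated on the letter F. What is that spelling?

F##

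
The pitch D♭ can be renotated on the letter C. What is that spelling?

Db is pitch class 1. The letter C alone is pitch class 0.
To reach pitch class 1 from C requires an offset of +1 semitone, i.e. sharp: C#.

C#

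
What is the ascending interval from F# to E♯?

The letter names run F→E, a span of 6 letter steps, so the interval is some kind of seventh.
F# to E# is 11 semitones. A major seventh is 11, so 11 makes it major.

major seventh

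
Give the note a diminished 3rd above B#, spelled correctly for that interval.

B up a major third is D#, so the target letter is D.
From B#, a diminished third is 2 semitones up: D.

D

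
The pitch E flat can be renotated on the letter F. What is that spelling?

Fbb

Plain F sits 2 semitones above Eb, so on the letter F the same pitch needs a double flat: Fbb.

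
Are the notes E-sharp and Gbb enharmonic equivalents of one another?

Yes

E# = pitch class 5 and Gbb = pitch class 5 — the same pitch class, so they are enharmonic equivalents.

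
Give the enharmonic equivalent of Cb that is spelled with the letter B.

B

Cb is pitch class 11. The letter B alone is pitch class 11.
Pitch class 11 on B needs no accidental: B.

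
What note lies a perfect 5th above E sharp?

A fifth above E lands on the letter B.
A perfect fifth spans 7 semitones, so E# moves to pitch class 0. On the letter B that is B#.

B#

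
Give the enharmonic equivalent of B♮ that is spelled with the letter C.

Cb

B is pitch class 11. The letter C alone is pitch class 0.
To reach pitch class 11 from C requires an offset of -1 semitone, i.e. flat: Cb.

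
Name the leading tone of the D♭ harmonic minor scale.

C

Degree 7 takes the letter 6 steps above D, which is C.
In harmonic minor, degree 7 sits 11 semitones above the tonic. Db + 11 semitones is pitch class 0, spelled on C as C.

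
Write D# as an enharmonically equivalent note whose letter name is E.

Plain E sits 1 semitone above D#, so on the letter E the same pitch needs a flat: Eb.

Eb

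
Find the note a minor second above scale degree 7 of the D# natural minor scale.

D

Scale degree 7 of D# natural minor is C#.
A minor second (1 semitone) above C# lands on the letter D, giving D.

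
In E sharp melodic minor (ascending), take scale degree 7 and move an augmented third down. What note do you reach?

B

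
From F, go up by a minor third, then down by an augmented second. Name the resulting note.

Gbb

A minor third up from F is Ab (letter A, 3 semitones up).
An augmented second down from Ab is Gbb (letter G, 3 semitones down).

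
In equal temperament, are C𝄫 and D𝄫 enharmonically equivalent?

No

Two spellings are enharmonically equivalent only if they share a pitch class.
Here Cbb → 10, Dbb → 0; 0 ≠ 10, so they are not.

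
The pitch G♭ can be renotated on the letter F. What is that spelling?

F#

Plain F sits 1 semitone below Gb, so on the letter F the same pitch needs a sharp: F#.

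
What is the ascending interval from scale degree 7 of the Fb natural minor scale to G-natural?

augmented third

Scale degree 7 of Fb natural minor is Ebb.
Ebb up to G: letters E→G make it a third; 5 semitones makes it augmented.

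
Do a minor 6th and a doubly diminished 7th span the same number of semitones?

A minor sixth spans 8 semitones; a doubly diminished seventh spans 8.
They are enharmonically equivalent.

Yes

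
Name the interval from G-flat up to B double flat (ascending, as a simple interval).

minor third

The letter names run G→B, a span of 2 letter steps, so the interval is some kind of third.
Gb to Bbb is 3 semitones. A major third is 4, so 3 makes it minor.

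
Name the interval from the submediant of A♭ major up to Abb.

diminished third

The submediant of Ab major is F.
F up to Abb: letters F→A make it a third; 2 semitones makes it diminished.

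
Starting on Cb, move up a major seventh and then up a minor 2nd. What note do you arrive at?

Cb

A major seventh up from Cb is Bb (letter B, 11 semitones up).
A minor second up from Bb is Cb (letter C, 1 semitone up).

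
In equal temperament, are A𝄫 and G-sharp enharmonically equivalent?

No

Abb is pitch class 7; G# is pitch class 8.
The pitch classes differ (7 vs. 8), so they are not enharmonic equivalents.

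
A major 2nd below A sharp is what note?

G#

A down a major second is G, so the target letter is G.
From A#, a major second is 2 semitones down: G#.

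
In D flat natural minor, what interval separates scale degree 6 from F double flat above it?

Scale degree 6 of Db natural minor is Bbb.
Bbb up to Fbb: letters B→F make it a fifth; 6 semitones makes it diminished.

diminished fifth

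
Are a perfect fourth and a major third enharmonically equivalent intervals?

No

A perfect fourth spans 5 semitones; a major third spans 4.
The spans differ, so they are not enharmonic equivalents.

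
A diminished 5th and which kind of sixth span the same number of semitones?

A diminished fifth spans 6 semitones.
A sixth spanning 6 semitones is doubly diminished (the major sixth is 9).

doubly diminished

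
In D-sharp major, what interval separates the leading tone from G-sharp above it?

The leading tone of D# major is C##.
C## up to G#: letters C→G make it a fifth; 6 semitones makes it diminished.

diminished fifth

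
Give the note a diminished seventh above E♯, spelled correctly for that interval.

E up a major seventh is D#, so the target letter is D.
From E#, a diminished seventh is 9 semitones up: D.

D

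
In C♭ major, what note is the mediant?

Eb

Degree 3 takes the letter 2 steps above C, which is E.
In major, degree 3 sits 4 semitones above the tonic. Cb + 4 semitones is pitch class 3, spelled on E as Eb.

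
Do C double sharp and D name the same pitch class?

Yes

C## is pitch class 2; D is pitch class 2.
All spellings map to pitch class 2, so they are enharmonically equivalent.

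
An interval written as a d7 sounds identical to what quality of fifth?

A diminished seventh spans 9 semitones.
A fifth spanning 9 semitones is doubly augmented (the perfect fifth is 7).

doubly augmented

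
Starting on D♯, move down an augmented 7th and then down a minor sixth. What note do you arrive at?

G

An augmented seventh down from D# is Eb (letter E, 12 semitones down).
A minor sixth down from Eb is G (letter G, 8 semitones down).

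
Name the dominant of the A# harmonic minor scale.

The A# harmonic minor scale runs A# B# C# D# E# F# G##.
Degree 5 is E#.

E#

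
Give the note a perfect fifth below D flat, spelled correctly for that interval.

Gb

D down a perfect fifth is G, so the target letter is G.
From Db, a perfect fifth is 7 semitones down: Gb.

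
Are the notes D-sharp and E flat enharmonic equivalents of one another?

Yes

D# = pitch class 3 and Eb = pitch class 3 — the same pitch class, so they are enharmonic equivalents.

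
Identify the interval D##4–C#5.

diminished seventh

Counting letters D–E–F–G–A–B–C gives a seventh.
D##→C# = 9 semitones, 2 narrower than the major seventh (11), so diminished.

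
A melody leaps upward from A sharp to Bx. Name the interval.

The letter names run A→B, a span of 1 letter step, so the interval is some kind of second.
A# to B## is 3 semitones. A major second is 2, so 3 makes it augmented.

augmented second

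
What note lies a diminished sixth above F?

Dbb

A sixth above F lands on the letter D.
A diminished sixth spans 7 semitones, so F moves to pitch class 0. On the letter D that is Dbb.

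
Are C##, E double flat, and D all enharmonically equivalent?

C## is pitch class 2; Ebb is pitch class 2; D is pitch class 2.
All spellings map to pitch class 2, so they are enharmonically equivalent.

Yes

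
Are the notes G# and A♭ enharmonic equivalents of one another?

Yes

G# = pitch class 8 and Ab = pitch class 8 — the same pitch class, so they are enharmonic equivalents.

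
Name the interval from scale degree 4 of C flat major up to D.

augmented sixth

Scale degree 4 of Cb major is Fb.
Fb up to D: letters F→D make it a sixth; 10 semitones makes it augmented.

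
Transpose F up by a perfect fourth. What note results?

Bb

A fourth above F lands on the letter B.
A perfect fourth spans 5 semitones, so F moves to pitch class 10. On the letter B that is Bb.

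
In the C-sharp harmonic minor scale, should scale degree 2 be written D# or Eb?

D#

Each scale degree takes a distinct letter name. Degree 2 of a scale on C must use the letter D.
D# and Eb are enharmonically the same pitch, but only D# uses the letter D, so it is the correct spelling here.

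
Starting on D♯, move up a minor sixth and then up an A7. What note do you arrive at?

A minor sixth up from D# is B (letter B, 8 semitones up).
An augmented seventh up from B is A## (letter A, 12 semitones up).

A##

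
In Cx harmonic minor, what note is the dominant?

Degree 5 takes the letter 4 steps above C, which is G.
In harmonic minor, degree 5 sits 7 semitones above the tonic. C## + 7 semitones is pitch class 9, spelled on G as G##.

G##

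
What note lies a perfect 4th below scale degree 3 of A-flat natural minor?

Gb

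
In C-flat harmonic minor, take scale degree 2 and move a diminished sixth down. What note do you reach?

F#

Scale degree 2 of Cb harmonic minor is Db.
A diminished sixth (7 semitones) below Db lands on the letter F, giving F#.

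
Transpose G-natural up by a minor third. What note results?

G up a major third is B, so the target letter is B.
From G, a minor third is 3 semitones up: Bb.

Bb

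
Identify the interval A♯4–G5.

The letter names run A→G, a span of 6 letter steps, so the interval is some kind of seventh.
A# to G is 9 semitones. A major seventh is 11, so 9 makes it diminished.

diminished seventh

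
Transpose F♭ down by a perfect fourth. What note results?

F down a perfect fourth is C, so the target letter is C.
From Fb, a perfect fourth is 5 semitones down: Cb.

Cb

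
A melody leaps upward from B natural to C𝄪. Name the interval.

The letter names run B→C, a span of 1 letter step, so the interval is some kind of second.
B to C## is 3 semitones. A major second is 2, so 3 makes it augmented.

augmented second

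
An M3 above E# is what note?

G##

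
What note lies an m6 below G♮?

B

G down a major sixth is Bb, so the target letter is B.
From G, a minor sixth is 8 semitones down: B.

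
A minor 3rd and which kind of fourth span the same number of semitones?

A minor third spans 3 semitones.
A fourth spanning 3 semitones is doubly diminished (the perfect fourth is 5).

doubly diminished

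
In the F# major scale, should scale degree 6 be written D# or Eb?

Each scale degree takes a distinct letter name. Degree 6 of a scale on F must use the letter D.
D# and Eb are enharmonically the same pitch, but only D# uses the letter D, so it is the correct spelling here.

D#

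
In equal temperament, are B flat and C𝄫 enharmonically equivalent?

Yes

Bb = pitch class 10 and Cbb = pitch class 10 — the same pitch class, so they are enharmonic equivalents.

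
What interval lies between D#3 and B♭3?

diminished sixth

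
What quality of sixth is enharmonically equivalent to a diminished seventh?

major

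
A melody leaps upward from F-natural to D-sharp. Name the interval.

augmented sixth

Counting letters F–G–A–B–C–D gives a sixth.
F→D# = 10 semitones, 1 wider than the major sixth (9), so augmented.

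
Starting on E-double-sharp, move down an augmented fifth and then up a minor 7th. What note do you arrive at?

G#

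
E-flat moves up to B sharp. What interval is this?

The letter names run E→B, a span of 4 letter steps, so the interval is some kind of fifth.
Eb to B# is 9 semitones. A perfect fifth is 7, so 9 makes it doubly augmented.

doubly augmented fifth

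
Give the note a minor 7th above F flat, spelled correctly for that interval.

Ebb

A seventh above F lands on the letter E.
A minor seventh spans 10 semitones, so Fb moves to pitch class 2. On the letter E that is Ebb.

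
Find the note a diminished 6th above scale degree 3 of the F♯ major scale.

Scale degree 3 of F# major is A#.
A diminished sixth (7 semitones) above A# lands on the letter F, giving F.

F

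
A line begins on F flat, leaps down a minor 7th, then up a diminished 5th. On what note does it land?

Dbb

A minor seventh down from Fb is Gb (letter G, 10 semitones down).
A diminished fifth up from Gb is Dbb (letter D, 6 semitones up).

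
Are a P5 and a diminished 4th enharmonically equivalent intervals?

A perfect fifth spans 7 semitones; a diminished fourth spans 4.
The spans differ, so they are not enharmonic equivalents.

No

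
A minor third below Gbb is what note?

Ebb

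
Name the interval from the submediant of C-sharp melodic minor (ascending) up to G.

diminished seventh

The submediant of C# melodic minor (ascending) is A#.
A# up to G: letters A→G make it a seventh; 9 semitones makes it diminished.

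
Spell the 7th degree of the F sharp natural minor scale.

E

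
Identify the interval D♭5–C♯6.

augmented seventh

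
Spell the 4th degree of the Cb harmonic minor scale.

Fb

Degree 4 takes the letter 3 steps above C, which is F.
In harmonic minor, degree 4 sits 5 semitones above the tonic. Cb + 5 semitones is pitch class 4, spelled on F as Fb.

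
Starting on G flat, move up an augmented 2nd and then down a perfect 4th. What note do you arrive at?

An augmented second up from Gb is A (letter A, 3 semitones up).
A perfect fourth down from A is E (letter E, 5 semitones down).

E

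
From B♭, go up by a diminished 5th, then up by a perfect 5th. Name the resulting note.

Cb

A diminished fifth up from Bb is Fb (letter F, 6 semitones up).
A perfect fifth up from Fb is Cb (letter C, 7 semitones up).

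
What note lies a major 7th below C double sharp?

D#

C down a major seventh is Db, so the target letter is D.
From C##, a major seventh is 11 semitones down: D#.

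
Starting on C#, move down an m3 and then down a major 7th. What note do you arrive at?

B

A minor third down from C# is A# (letter A, 3 semitones down).
A major seventh down from A# is B (letter B, 11 semitones down).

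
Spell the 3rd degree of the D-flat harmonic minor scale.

The Db harmonic minor scale runs Db Eb Fb Gb Ab Bbb C.
Degree 3 is Fb.

Fb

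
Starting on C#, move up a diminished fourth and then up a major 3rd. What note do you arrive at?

A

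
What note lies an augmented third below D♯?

Bb

D down a major third is Bb, so the target letter is B.
From D#, an augmented third is 5 semitones down: Bb.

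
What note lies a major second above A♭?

Bb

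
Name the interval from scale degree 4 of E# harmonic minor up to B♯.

Scale degree 4 of E# harmonic minor is A#.
A# up to B#: letters A→B make it a second; 2 semitones makes it major.

major second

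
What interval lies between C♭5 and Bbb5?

minor seventh

The letter names run C→B, a span of 6 letter steps, so the interval is some kind of seventh.
Cb to Bbb is 10 semitones. A major seventh is 11, so 10 makes it minor.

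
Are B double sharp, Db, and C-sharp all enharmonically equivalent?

Yes

B## is pitch class 1; Db is pitch class 1; C# is pitch class 1.
All spellings map to pitch class 1, so they are enharmonically equivalent.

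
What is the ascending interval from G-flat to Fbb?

The letter names run G→F, a span of 6 letter steps, so the interval is some kind of seventh.
Gb to Fbb is 9 semitones. A major seventh is 11, so 9 makes it diminished.

diminished seventh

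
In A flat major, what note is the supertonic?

Degree 2 takes the letter 1 step above A, which is B.
In major, degree 2 sits 2 semitones above the tonic. Ab + 2 semitones is pitch class 10, spelled on B as Bb.

Bb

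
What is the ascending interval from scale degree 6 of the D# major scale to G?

Scale degree 6 of D# major is B#.
B# up to G: letters B→G make it a sixth; 7 semitones makes it diminished.

diminished sixth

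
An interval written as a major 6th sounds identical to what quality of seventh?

diminished

A major sixth spans 9 semitones.
A seventh spanning 9 semitones is diminished (the major seventh is 11).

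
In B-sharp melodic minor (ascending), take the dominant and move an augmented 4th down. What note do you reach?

The dominant of B# melodic minor (ascending) is F##.
An augmented fourth (6 semitones) below F## lands on the letter C, giving C#.

C#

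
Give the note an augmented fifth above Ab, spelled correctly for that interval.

A fifth above A lands on the letter E.
An augmented fifth spans 8 semitones, so Ab moves to pitch class 4. On the letter E that is E.

E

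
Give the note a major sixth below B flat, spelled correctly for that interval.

A sixth below B lands on the letter D.
A major sixth spans 9 semitones, so Bb moves to pitch class 1. On the letter D that is Db.

Db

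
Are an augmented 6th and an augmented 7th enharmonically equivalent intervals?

No

An augmented sixth spans 10 semitones; an augmented seventh spans 12.
The spans differ, so they are not enharmonic equivalents.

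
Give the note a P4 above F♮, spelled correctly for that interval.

Bb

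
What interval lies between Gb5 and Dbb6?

The letter names run G→D, a span of 4 letter steps, so the interval is some kind of fifth.
Gb to Dbb is 6 semitones. A perfect fifth is 7, so 6 makes it diminished.

diminished fifth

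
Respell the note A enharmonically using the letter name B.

Bbb

Plain B sits 2 semitones above A, so on the letter B the same pitch needs a double flat: Bbb.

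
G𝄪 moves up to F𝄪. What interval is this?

The letter names run G→F, a span of 6 letter steps, so the interval is some kind of seventh.
G## to F## is 10 semitones. A major seventh is 11, so 10 makes it minor.

minor seventh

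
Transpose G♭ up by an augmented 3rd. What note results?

B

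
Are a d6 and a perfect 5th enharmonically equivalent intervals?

A diminished sixth spans 7 semitones; a perfect fifth spans 7.
They are enharmonically equivalent.

Yes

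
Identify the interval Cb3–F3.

Counting letters C–D–E–F gives a fourth.
Cb→F = 6 semitones, 1 wider than the perfect fourth (5), so augmented.

augmented fourth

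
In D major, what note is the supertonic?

The D major scale runs D E F# G A B C#.
Degree 2 is E.

E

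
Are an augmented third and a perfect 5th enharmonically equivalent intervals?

No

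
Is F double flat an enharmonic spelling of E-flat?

Yes

Fbb = pitch class 3 and Eb = pitch class 3 — the same pitch class, so they are enharmonic equivalents.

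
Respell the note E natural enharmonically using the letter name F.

E is pitch class 4. The letter F alone is pitch class 5.
To reach pitch class 4 from F requires an offset of -1 semitone, i.e. flat: Fb.

Fb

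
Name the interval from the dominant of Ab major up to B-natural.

The dominant of Ab major is Eb.
Eb up to B: letters E→B make it a fifth; 8 semitones makes it augmented.

augmented fifth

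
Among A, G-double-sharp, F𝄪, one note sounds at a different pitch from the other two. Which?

In 12-tone equal temperament, enharmonic equivalents share a pitch class. A is pitch class 9; G## is pitch class 9; F## is pitch class 7.
A and G## share pitch class 9, while F## is pitch class 7.

F##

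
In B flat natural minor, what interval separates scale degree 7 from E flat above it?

Scale degree 7 of Bb natural minor is Ab.
Ab up to Eb: letters A→E make it a fifth; 7 semitones makes it perfect.

perfect fifth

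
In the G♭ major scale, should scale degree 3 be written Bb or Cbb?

Bb

Each scale degree takes a distinct letter name. Degree 3 of a scale on G must use the letter B.
Bb and Cbb are enharmonically the same pitch, but only Bb uses the letter B, so it is the correct spelling here.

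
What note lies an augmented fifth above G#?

A fifth above G lands on the letter D.
An augmented fifth spans 8 semitones, so G# moves to pitch class 4. On the letter D that is D##.

D##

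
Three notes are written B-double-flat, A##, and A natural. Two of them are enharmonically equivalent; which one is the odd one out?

A##

In 12-tone equal temperament, enharmonic equivalents share a pitch class. Bbb is pitch class 9; A## is pitch class 11; A is pitch class 9.
Bbb and A share pitch class 9, while A## is pitch class 11.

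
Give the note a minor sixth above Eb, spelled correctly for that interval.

Cb

E up a major sixth is C#, so the target letter is C.
From Eb, a minor sixth is 8 semitones up: Cb.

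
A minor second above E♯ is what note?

E up a major second is F#, so the target letter is F.
From E#, a minor second is 1 semitone up: F#.

F#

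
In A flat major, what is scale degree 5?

The Ab major scale runs Ab Bb C Db Eb F G.
Degree 5 is Eb.

Eb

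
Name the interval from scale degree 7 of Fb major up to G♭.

minor third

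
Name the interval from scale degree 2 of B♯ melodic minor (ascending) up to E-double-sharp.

Scale degree 2 of B# melodic minor (ascending) is C##.
C## up to E##: letters C→E make it a third; 4 semitones makes it major.

major third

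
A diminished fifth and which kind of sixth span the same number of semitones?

A diminished fifth spans 6 semitones.
A sixth spanning 6 semitones is doubly diminished (the major sixth is 9).

doubly diminished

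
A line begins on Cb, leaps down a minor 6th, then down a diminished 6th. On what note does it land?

G#

A minor sixth down from Cb is Eb (letter E, 8 semitones down).
A diminished sixth down from Eb is G# (letter G, 7 semitones down).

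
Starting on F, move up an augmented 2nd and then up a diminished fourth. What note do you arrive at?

C

An augmented second up from F is G# (letter G, 3 semitones up).
A diminished fourth up from G# is C (letter C, 4 semitones up).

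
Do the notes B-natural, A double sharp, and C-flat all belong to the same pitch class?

B is pitch class 11; A## is pitch class 11; Cb is pitch class 11.
All spellings map to pitch class 11, so they are enharmonically equivalent.

Yes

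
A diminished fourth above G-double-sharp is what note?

C#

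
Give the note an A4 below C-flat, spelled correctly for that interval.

Gbb

C down a perfect fourth is G, so the target letter is G.
From Cb, an augmented fourth is 6 semitones down: Gbb.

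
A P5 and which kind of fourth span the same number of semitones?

A perfect fifth spans 7 semitones.
A fourth spanning 7 semitones is doubly augmented (the perfect fourth is 5).

doubly augmented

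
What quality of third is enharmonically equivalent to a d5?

A diminished fifth spans 6 semitones.
A third spanning 6 semitones is doubly augmented (the major third is 4).

doubly augmented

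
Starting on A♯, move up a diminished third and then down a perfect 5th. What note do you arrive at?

A diminished third up from A# is C (letter C, 2 semitones up).
A perfect fifth down from C is F (letter F, 7 semitones down).

F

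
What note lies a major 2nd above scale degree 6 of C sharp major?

Scale degree 6 of C# major is A#.
A major second (2 semitones) above A# lands on the letter B, giving B#.

B#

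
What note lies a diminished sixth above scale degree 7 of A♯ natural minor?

Scale degree 7 of A# natural minor is G#.
A diminished sixth (7 semitones) above G# lands on the letter E, giving Eb.

Eb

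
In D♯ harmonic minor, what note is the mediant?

F#

Degree 3 takes the letter 2 steps above D, which is F.
In harmonic minor, degree 3 sits 3 semitones above the tonic. D# + 3 semitones is pitch class 6, spelled on F as F#.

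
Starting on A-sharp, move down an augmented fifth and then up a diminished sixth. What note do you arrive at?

Bbb

An augmented fifth down from A# is D (letter D, 8 semitones down).
A diminished sixth up from D is Bbb (letter B, 7 semitones up).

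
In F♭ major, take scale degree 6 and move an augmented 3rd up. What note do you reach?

F#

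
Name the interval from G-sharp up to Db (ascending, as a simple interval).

doubly diminished fifth

The letter names run G→D, a span of 4 letter steps, so the interval is some kind of fifth.
G# to Db is 5 semitones. A perfect fifth is 7, so 5 makes it doubly diminished.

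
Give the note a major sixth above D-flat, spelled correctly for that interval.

Bb

A sixth above D lands on the letter B.
A major sixth spans 9 semitones, so Db moves to pitch class 10. On the letter B that is Bb.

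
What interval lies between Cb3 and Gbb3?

diminished fifth

Counting letters C–D–E–F–G gives a fifth.
Cb→Gbb = 6 semitones, 1 narrower than the perfect fifth (7), so diminished.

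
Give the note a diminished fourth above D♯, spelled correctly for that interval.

G

A fourth above D lands on the letter G.
A diminished fourth spans 4 semitones, so D# moves to pitch class 7. On the letter G that is G.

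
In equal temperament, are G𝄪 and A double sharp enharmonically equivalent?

G## is pitch class 9; A## is pitch class 11.
The pitch classes differ (9 vs. 11), so they are not enharmonic equivalents.

No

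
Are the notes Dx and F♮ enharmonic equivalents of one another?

No

D## is pitch class 4; F is pitch class 5.
The pitch classes differ (4 vs. 5), so they are not enharmonic equivalents.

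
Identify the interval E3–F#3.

major second

The letter names run E→F, a span of 1 letter step, so the interval is some kind of second.
E to F# is 2 semitones. A major second is 2, so 2 makes it major.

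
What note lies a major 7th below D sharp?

E

A seventh below D lands on the letter E.
A major seventh spans 11 semitones, so D# moves to pitch class 4. On the letter E that is E.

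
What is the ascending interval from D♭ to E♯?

Counting letters D–E gives a second.
Db→E# = 4 semitones, 2 wider than the major second (2), so doubly augmented.

doubly augmented second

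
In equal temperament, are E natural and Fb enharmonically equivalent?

E = pitch class 4 and Fb = pitch class 4 — the same pitch class, so they are enharmonic equivalents.

Yes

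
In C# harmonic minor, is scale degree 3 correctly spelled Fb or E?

E

Each scale degree takes a distinct letter name. Degree 3 of a scale on C must use the letter E.
E and Fb are enharmonically the same pitch, but only E uses the letter E, so it is the correct spelling here.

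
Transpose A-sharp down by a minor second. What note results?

G##

A down a major second is G, so the target letter is G.
From A#, a minor second is 1 semitone down: G##.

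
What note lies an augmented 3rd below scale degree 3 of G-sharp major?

Scale degree 3 of G# major is B#.
An augmented third (5 semitones) below B# lands on the letter G, giving G.

G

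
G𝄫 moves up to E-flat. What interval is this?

Counting letters G–A–B–C–D–E gives a sixth.
Gbb→Eb = 10 semitones, 1 wider than the major sixth (9), so augmented.

augmented sixth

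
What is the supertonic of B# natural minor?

The B# natural minor scale runs B# C## D# E# F## G# A#.
Degree 2 is C##.

C##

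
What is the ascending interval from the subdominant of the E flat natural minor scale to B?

The subdominant of Eb natural minor is Ab.
Ab up to B: letters A→B make it a second; 3 semitones makes it augmented.

augmented second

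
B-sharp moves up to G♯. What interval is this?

minor sixth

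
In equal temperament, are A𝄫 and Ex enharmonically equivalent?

Two spellings are enharmonically equivalent only if they share a pitch class.
Here Abb → 7, E## → 6; 6 ≠ 7, so they are not.

No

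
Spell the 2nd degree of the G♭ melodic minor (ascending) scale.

The Gb melodic minor (ascending) scale runs Gb Ab Bbb Cb Db Eb F.
Degree 2 is Ab.

Ab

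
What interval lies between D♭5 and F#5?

augmented third

The letter names run D→F, a span of 2 letter steps, so the interval is some kind of third.
Db to F# is 5 semitones. A major third is 4, so 5 makes it augmented.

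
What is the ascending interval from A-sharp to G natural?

diminished seventh

Counting letters A–B–C–D–E–F–G gives a seventh.
A#→G = 9 semitones, 2 narrower than the major seventh (11), so diminished.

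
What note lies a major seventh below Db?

A seventh below D lands on the letter E.
A major seventh spans 11 semitones, so Db moves to pitch class 2. On the letter E that is Ebb.

Ebb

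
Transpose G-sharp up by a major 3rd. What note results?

B#

A third above G lands on the letter B.
A major third spans 4 semitones, so G# moves to pitch class 0. On the letter B that is B#.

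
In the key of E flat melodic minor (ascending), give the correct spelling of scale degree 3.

Gb

The Eb melodic minor (ascending) scale runs Eb F Gb Ab Bb C D.
Degree 3 is Gb.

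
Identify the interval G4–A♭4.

minor second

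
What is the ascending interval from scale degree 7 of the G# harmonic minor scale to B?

diminished fourth

Scale degree 7 of G# harmonic minor is F##.
F## up to B: letters F→B make it a fourth; 4 semitones makes it diminished.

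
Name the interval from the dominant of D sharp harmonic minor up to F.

The dominant of D# harmonic minor is A#.
A# up to F: letters A→F make it a sixth; 7 semitones makes it diminished.

diminished sixth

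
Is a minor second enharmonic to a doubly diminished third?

A minor second spans 1 semitone; a doubly diminished third spans 1.
They are enharmonically equivalent.

Yes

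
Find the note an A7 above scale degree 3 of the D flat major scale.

E#

Scale degree 3 of Db major is F.
An augmented seventh (12 semitones) above F lands on the letter E, giving E#.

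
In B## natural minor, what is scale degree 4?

E##

Degree 4 takes the letter 3 steps above B, which is E.
In natural minor, degree 4 sits 5 semitones above the tonic. B## + 5 semitones is pitch class 6, spelled on E as E##.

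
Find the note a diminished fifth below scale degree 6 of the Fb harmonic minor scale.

Scale degree 6 of Fb harmonic minor is Dbb.
A diminished fifth (6 semitones) below Dbb lands on the letter G, giving Gb.

Gb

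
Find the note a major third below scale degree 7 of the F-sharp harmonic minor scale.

Scale degree 7 of F# harmonic minor is E#.
A major third (4 semitones) below E# lands on the letter C, giving C#.

C#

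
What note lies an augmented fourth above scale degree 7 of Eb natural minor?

G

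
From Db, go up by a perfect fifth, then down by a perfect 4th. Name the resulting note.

A perfect fifth up from Db is Ab (letter A, 7 semitones up).
A perfect fourth down from Ab is Eb (letter E, 5 semitones down).

Eb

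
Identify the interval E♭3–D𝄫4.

The letter names run E→D, a span of 6 letter steps, so the interval is some kind of seventh.
Eb to Dbb is 9 semitones. A major seventh is 11, so 9 makes it diminished.

diminished seventh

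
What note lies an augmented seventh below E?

Fb

A seventh below E lands on the letter F.
An augmented seventh spans 12 semitones, so E moves to pitch class 4. On the letter F that is Fb.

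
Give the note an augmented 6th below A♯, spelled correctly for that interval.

A sixth below A lands on the letter C.
An augmented sixth spans 10 semitones, so A# moves to pitch class 0. On the letter C that is C.

C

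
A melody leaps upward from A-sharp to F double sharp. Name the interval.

major sixth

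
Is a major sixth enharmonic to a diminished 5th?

A major sixth spans 9 semitones; a diminished fifth spans 6.
The spans differ, so they are not enharmonic equivalents.

No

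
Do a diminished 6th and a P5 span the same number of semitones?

Yes

A diminished sixth spans 7 semitones; a perfect fifth spans 7.
They are enharmonically equivalent.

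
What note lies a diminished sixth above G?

Ebb

G up a major sixth is E, so the target letter is E.
From G, a diminished sixth is 7 semitones up: Ebb.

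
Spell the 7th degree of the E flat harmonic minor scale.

The Eb harmonic minor scale runs Eb F Gb Ab Bb Cb D.
Degree 7 is D.

D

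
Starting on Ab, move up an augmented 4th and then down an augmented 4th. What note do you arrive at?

Ab

An augmented fourth up from Ab is D (letter D, 6 semitones up).
An augmented fourth down from D is Ab (letter A, 6 semitones down).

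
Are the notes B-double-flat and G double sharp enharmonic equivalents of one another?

Yes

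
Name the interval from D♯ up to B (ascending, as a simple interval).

The letter names run D→B, a span of 5 letter steps, so the interval is some kind of sixth.
D# to B is 8 semitones. A major sixth is 9, so 8 makes it minor.

minor sixth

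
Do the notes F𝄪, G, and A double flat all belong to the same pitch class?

F## is pitch class 7; G is pitch class 7; Abb is pitch class 7.
All spellings map to pitch class 7, so they are enharmonically equivalent.

Yes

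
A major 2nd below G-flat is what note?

Fb

G down a major second is F, so the target letter is F.
From Gb, a major second is 2 semitones down: Fb.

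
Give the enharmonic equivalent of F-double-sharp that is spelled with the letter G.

G

Plain G sits at the same pitch as F##, so on the letter G the same pitch needs a natural: G.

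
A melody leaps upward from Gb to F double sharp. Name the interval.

Counting letters G–A–B–C–D–E–F gives a seventh.
Gb→F## = 13 semitones, 2 wider than the major seventh (11), so doubly augmented.

doubly augmented seventh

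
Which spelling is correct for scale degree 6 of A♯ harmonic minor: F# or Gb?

F#

Each scale degree takes a distinct letter name. Degree 6 of a scale on A must use the letter F.
F# and Gb are enharmonically the same pitch, but only F# uses the letter F, so it is the correct spelling here.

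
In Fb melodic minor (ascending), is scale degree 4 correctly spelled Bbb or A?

Each scale degree takes a distinct letter name. Degree 4 of a scale on F must use the letter B.
Bbb and A are enharmonically the same pitch, but only Bbb uses the letter B, so it is the correct spelling here.

Bbb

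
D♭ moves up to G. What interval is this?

The letter names run D→G, a span of 3 letter steps, so the interval is some kind of fourth.
Db to G is 6 semitones. A perfect fourth is 5, so 6 makes it augmented.

augmented fourth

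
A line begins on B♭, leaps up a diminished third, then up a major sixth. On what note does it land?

Bbb

A diminished third up from Bb is Dbb (letter D, 2 semitones up).
A major sixth up from Dbb is Bbb (letter B, 9 semitones up).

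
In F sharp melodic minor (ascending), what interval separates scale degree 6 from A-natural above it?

Scale degree 6 of F# melodic minor (ascending) is D#.
D# up to A: letters D→A make it a fifth; 6 semitones makes it diminished.

diminished fifth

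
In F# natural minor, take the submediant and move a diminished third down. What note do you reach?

B#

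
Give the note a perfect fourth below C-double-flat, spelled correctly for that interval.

Gbb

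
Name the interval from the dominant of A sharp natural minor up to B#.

The dominant of A# natural minor is E#.
E# up to B#: letters E→B make it a fifth; 7 semitones makes it perfect.

perfect fifth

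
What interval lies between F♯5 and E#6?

major seventh

The letter names run F→E, a span of 6 letter steps, so the interval is some kind of seventh.
F# to E# is 11 semitones. A major seventh is 11, so 11 makes it major.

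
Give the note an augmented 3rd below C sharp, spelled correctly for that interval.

A third below C lands on the letter A.
An augmented third spans 5 semitones, so C# moves to pitch class 8. On the letter A that is Ab.

Ab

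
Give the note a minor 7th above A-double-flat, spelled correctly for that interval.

A up a major seventh is G#, so the target letter is G.
From Abb, a minor seventh is 10 semitones up: Gbb.

Gbb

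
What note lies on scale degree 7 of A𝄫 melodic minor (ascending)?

Gb

The Abb melodic minor (ascending) scale runs Abb Bbb Cbb Dbb Ebb Fb Gb.
Degree 7 is Gb.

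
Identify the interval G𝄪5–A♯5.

The letter names run G→A, a span of 1 letter step, so the interval is some kind of second.
G## to A# is 1 semitone. A major second is 2, so 1 makes it minor.

minor second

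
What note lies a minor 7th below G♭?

Ab

A seventh below G lands on the letter A.
A minor seventh spans 10 semitones, so Gb moves to pitch class 8. On the letter A that is Ab.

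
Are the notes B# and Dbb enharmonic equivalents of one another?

Yes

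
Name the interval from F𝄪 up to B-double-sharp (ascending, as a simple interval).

The letter names run F→B, a span of 3 letter steps, so the interval is some kind of fourth.
F## to B## is 6 semitones. A perfect fourth is 5, so 6 makes it augmented.

augmented fourth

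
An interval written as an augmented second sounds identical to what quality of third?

minor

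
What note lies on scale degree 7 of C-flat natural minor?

Degree 7 takes the letter 6 steps above C, which is B.
In natural minor, degree 7 sits 10 semitones above the tonic. Cb + 10 semitones is pitch class 9, spelled on B as Bbb.

Bbb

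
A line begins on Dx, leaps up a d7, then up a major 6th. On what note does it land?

A#

A diminished seventh up from D## is C# (letter C, 9 semitones up).
A major sixth up from C# is A# (letter A, 9 semitones up).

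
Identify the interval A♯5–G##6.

major seventh

Counting letters A–B–C–D–E–F–G gives a seventh.
A#→G## = 11 semitones, exactly the major seventh.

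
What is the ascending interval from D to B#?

augmented sixth

Counting letters D–E–F–G–A–B gives a sixth.
D→B# = 10 semitones, 1 wider than the major sixth (9), so augmented.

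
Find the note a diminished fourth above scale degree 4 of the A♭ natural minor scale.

Scale degree 4 of Ab natural minor is Db.
A diminished fourth (4 semitones) above Db lands on the letter G, giving Gbb.

Gbb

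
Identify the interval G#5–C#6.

The letter names run G→C, a span of 3 letter steps, so the interval is some kind of fourth.
G# to C# is 5 semitones. A perfect fourth is 5, so 5 makes it perfect.

perfect fourth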